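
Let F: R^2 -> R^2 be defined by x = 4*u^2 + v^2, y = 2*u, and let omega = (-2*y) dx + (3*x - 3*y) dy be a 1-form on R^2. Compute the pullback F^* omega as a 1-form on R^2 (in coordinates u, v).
F^* omega = (-8*u^2 - 12*u + 6*v^2) du + (-8*u*v) dv

Using F^*(f dg) = (f ∘ F) d(g ∘ F), substitute each coordinate x_i by F_i(u, v) in f_i, and replace dx_i by d F_i = (∂F_i/∂u) du + (∂F_i/∂v) dv.
  For the x component: f_1(F) = -4*u; d F_1 = (8*u) du + (2*v) dv
  For the y component: f_2(F) = 12*u^2 - 6*u + 3*v^2; d F_2 = (2) du + (0) dv
Combining and collecting du, dv coefficients:
  coeff of du: -8*u^2 - 12*u + 6*v^2
  coeff of dv: -8*u*v
F^* omega = (-8*u^2 - 12*u + 6*v^2) du + (-8*u*v) dv.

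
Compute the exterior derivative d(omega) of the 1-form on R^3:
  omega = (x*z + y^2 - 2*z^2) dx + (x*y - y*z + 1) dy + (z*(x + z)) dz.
d(omega) = (-y) dx ∧ dy + (-x + 5*z) dx ∧ dz + (y) dy ∧ dz

For a 1-form omega = sum_i f_i dx_i, the exterior derivative is
  d(omega) = sum_{i < j} (∂f_j/∂x_i - ∂f_i/∂x_j) dx_i ∧ dx_j.
  coefficient of dx ∧ dy: ∂f_2/∂x - ∂f_1/∂y = ∂(x*y - y*z + 1)/∂x - ∂(x*z + y^2 - 2*z^2)/∂y = -y
  coefficient of dx ∧ dz: ∂f_3/∂x - ∂f_1/∂z = ∂(z*(x + z))/∂x - ∂(x*z + y^2 - 2*z^2)/∂z = -x + 5*z
  coefficient of dy ∧ dz: ∂f_3/∂y - ∂f_2/∂z = ∂(z*(x + z))/∂y - ∂(x*y - y*z + 1)/∂z = y
Assembling: d(omega) = (-y) dx ∧ dy + (-x + 5*z) dx ∧ dz + (y) dy ∧ dz.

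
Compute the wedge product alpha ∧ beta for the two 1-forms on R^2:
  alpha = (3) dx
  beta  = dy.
alpha ∧ beta = (3) dx ∧ dy

Distribute the wedge, using dx_i ∧ dx_j = -dx_j ∧ dx_i and dx_i ∧ dx_i = 0. For each pair (i, j) with i < j, the coefficient of dx_i ∧ dx_j in alpha ∧ beta is (alpha_i * beta_j - alpha_j * beta_i). Collecting: alpha ∧ beta = (3) dx ∧ dy.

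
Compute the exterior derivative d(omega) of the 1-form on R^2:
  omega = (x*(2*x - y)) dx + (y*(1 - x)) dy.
d(omega) = (x - y) dx ∧ dy

For a 1-form omega = sum_i f_i dx_i, the exterior derivative is
  d(omega) = sum_{i < j} (∂f_j/∂x_i - ∂f_i/∂x_j) dx_i ∧ dx_j.
  coefficient of dx ∧ dy: ∂f_2/∂x - ∂f_1/∂y = ∂(y*(1 - x))/∂x - ∂(x*(2*x - y))/∂y = x - y
Assembling: d(omega) = (x - y) dx ∧ dy.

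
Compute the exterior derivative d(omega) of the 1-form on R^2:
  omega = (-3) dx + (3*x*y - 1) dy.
d(omega) = (3*y) dx ∧ dy

For a 1-form omega = sum_i f_i dx_i, the exterior derivative is
  d(omega) = sum_{i < j} (∂f_j/∂x_i - ∂f_i/∂x_j) dx_i ∧ dx_j.
  coefficient of dx ∧ dy: ∂f_2/∂x - ∂f_1/∂y = ∂(3*x*y - 1)/∂x - ∂(-3)/∂y = 3*y
Assembling: d(omega) = (3*y) dx ∧ dy.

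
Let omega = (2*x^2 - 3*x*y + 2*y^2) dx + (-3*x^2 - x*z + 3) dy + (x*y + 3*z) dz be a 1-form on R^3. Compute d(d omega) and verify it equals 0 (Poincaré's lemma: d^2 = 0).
d(d omega) = 0

Step 1: d omega = sum_{i<j} (∂f_j/∂x_i - ∂f_i/∂x_j) dx_i ∧ dx_j:
  coeff of dx ∧ dy: -3*x - 4*y - z
  coeff of dx ∧ dz: y
  coeff of dy ∧ dz: 2*x
Step 2: Apply d again to each 2-form coefficient. The only possible 3-form in R^3 is dx ∧ dy ∧ dz, with coefficient
  ∂(coeff of dy∧dz)/∂x - ∂(coeff of dx∧dz)/∂y + ∂(coeff of dx∧dy)/∂z
  = ∂/∂x (2*x) - ∂/∂y (y) + ∂/∂z (-3*x - 4*y - z).
Each of these terms simplifies to sums of mixed partials that cancel in pairs. The result is 0 (by equality of mixed partials for smooth functions — Schwarz / Clairaut).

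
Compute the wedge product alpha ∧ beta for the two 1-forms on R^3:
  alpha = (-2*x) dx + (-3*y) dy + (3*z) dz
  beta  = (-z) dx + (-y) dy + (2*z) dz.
alpha ∧ beta = (y*(2*x - 3*z)) dx ∧ dy + (z*(-4*x + 3*z)) dx ∧ dz + (-3*y*z) dy ∧ dz

Distribute the wedge, using dx_i ∧ dx_j = -dx_j ∧ dx_i and dx_i ∧ dx_i = 0. For each pair (i, j) with i < j, the coefficient of dx_i ∧ dx_j in alpha ∧ beta is (alpha_i * beta_j - alpha_j * beta_i). Collecting: alpha ∧ beta = (y*(2*x - 3*z)) dx ∧ dy + (z*(-4*x + 3*z)) dx ∧ dz + (-3*y*z) dy ∧ dz.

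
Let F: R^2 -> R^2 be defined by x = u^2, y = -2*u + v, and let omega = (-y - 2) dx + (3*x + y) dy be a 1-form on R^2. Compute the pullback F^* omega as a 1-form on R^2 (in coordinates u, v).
F^* omega = (-2*u^2 - 2*u*v - 2*v) du + (3*u^2 - 2*u + v) dv

Using F^*(f dg) = (f ∘ F) d(g ∘ F), substitute each coordinate x_i by F_i(u, v) in f_i, and replace dx_i by d F_i = (∂F_i/∂u) du + (∂F_i/∂v) dv.
  For the x component: f_1(F) = 2*u - v - 2; d F_1 = (2*u) du + (0) dv
  For the y component: f_2(F) = 3*u^2 - 2*u + v; d F_2 = (-2) du + (1) dv
Combining and collecting du, dv coefficients:
  coeff of du: -2*u^2 - 2*u*v - 2*v
  coeff of dv: 3*u^2 - 2*u + v
F^* omega = (-2*u^2 - 2*u*v - 2*v) du + (3*u^2 - 2*u + v) dv.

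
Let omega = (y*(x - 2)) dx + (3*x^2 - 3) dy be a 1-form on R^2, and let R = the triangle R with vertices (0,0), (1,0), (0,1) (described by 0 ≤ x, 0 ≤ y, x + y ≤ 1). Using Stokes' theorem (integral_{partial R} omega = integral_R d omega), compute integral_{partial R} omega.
integral_(partial R) omega = 11/6

Stokes: integral_partial_R omega = integral_R d omega with d omega = (∂Q/∂x - ∂P/∂y) dx ∧ dy.
  ∂Q/∂x = 6*x
  ∂P/∂y = x - 2
  integrand = ∂Q/∂x - ∂P/∂y = 5*x + 2.
Integrating over R: integral_0^1 integral_0^{1-x} (5*x + 2) dy dx = 11/6.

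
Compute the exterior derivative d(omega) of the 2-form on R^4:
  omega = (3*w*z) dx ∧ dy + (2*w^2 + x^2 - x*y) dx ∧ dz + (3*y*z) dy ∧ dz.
d(omega) = (3*w + x) dx ∧ dy ∧ dz + (3*z) dx ∧ dy ∧ dw + (4*w) dx ∧ dz ∧ dw

For a 2-form omega = sum_{i<j} g_{ij} dx_i ∧ dx_j, the exterior derivative is
  d(omega) = sum_{i<j} d(g_{ij}) ∧ dx_i ∧ dx_j = sum_{i<j, k} (∂g_{ij}/∂x_k) dx_k ∧ dx_i ∧ dx_j.
Expand each term, using dx_k ∧ dx_i ∧ dx_j = sgn(permutation) dx_{(a)} ∧ dx_{(b)} ∧ dx_{(c)} with (a < b < c) sorted:
  d(3*w*z) includes (∂/∂z)(3*w*z) dz = (3*w) dz, which multiplied by dx ∧ dy gives (3*w) dx ∧ dy ∧ dz
  d(3*w*z) includes (∂/∂w)(3*w*z) dw = (3*z) dw, which multiplied by dx ∧ dy gives (3*z) dx ∧ dy ∧ dw
  d(2*w^2 + x^2 - x*y) includes (∂/∂y)(2*w^2 + x^2 - x*y) dy = (-x) dy, which multiplied by dx ∧ dz gives (x) dx ∧ dy ∧ dz
  d(2*w^2 + x^2 - x*y) includes (∂/∂w)(2*w^2 + x^2 - x*y) dw = (4*w) dw, which multiplied by dx ∧ dz gives (4*w) dx ∧ dz ∧ dw
Collecting like 3-forms: d(omega) = (3*w + x) dx ∧ dy ∧ dz + (3*z) dx ∧ dy ∧ dw + (4*w) dx ∧ dz ∧ dw.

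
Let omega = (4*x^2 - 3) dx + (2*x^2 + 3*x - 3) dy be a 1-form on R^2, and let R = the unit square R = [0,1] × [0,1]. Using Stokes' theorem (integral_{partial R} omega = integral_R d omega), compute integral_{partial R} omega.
integral_(partial R) omega = 5

Stokes: integral_partial_R omega = integral_R d omega with d omega = (∂Q/∂x - ∂P/∂y) dx ∧ dy.
  ∂Q/∂x = 4*x + 3
  ∂P/∂y = 0
  integrand = ∂Q/∂x - ∂P/∂y = 4*x + 3.
Integrating over R: integral_0^1 integral_0^1 (4*x + 3) dx dy = 5.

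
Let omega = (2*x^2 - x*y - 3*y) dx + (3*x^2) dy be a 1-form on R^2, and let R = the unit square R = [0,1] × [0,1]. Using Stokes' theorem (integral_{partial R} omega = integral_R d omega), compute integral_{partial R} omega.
integral_(partial R) omega = 13/2

Stokes: integral_partial_R omega = integral_R d omega with d omega = (∂Q/∂x - ∂P/∂y) dx ∧ dy.
  ∂Q/∂x = 6*x
  ∂P/∂y = -x - 3
  integrand = ∂Q/∂x - ∂P/∂y = 7*x + 3.
Integrating over R: integral_0^1 integral_0^1 (7*x + 3) dx dy = 13/2.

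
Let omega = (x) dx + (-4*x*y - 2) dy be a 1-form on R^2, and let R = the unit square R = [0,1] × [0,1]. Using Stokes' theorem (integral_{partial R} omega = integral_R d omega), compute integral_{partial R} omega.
integral_(partial R) omega = -2

Stokes: integral_partial_R omega = integral_R d omega with d omega = (∂Q/∂x - ∂P/∂y) dx ∧ dy.
  ∂Q/∂x = -4*y
  ∂P/∂y = 0
  integrand = ∂Q/∂x - ∂P/∂y = -4*y.
Integrating over R: integral_0^1 integral_0^1 (-4*y) dx dy = -2.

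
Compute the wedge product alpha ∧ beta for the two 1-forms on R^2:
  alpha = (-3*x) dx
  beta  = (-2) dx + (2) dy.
alpha ∧ beta = (-6*x) dx ∧ dy

Distribute the wedge, using dx_i ∧ dx_j = -dx_j ∧ dx_i and dx_i ∧ dx_i = 0. For each pair (i, j) with i < j, the coefficient of dx_i ∧ dx_j in alpha ∧ beta is (alpha_i * beta_j - alpha_j * beta_i). Collecting: alpha ∧ beta = (-6*x) dx ∧ dy.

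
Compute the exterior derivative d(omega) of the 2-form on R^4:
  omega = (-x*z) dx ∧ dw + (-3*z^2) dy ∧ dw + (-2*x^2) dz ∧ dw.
d(omega) = (-3*x) dx ∧ dz ∧ dw + (6*z) dy ∧ dz ∧ dw

For a 2-form omega = sum_{i<j} g_{ij} dx_i ∧ dx_j, the exterior derivative is
  d(omega) = sum_{i<j} d(g_{ij}) ∧ dx_i ∧ dx_j = sum_{i<j, k} (∂g_{ij}/∂x_k) dx_k ∧ dx_i ∧ dx_j.
Expand each term, using dx_k ∧ dx_i ∧ dx_j = sgn(permutation) dx_{(a)} ∧ dx_{(b)} ∧ dx_{(c)} with (a < b < c) sorted:
  d(-x*z) includes (∂/∂z)(-x*z) dz = (-x) dz, which multiplied by dx ∧ dw gives (x) dx ∧ dz ∧ dw
  d(-3*z^2) includes (∂/∂z)(-3*z^2) dz = (-6*z) dz, which multiplied by dy ∧ dw gives (6*z) dy ∧ dz ∧ dw
  d(-2*x^2) includes (∂/∂x)(-2*x^2) dx = (-4*x) dx, which multiplied by dz ∧ dw gives (-4*x) dx ∧ dz ∧ dw
Collecting like 3-forms: d(omega) = (-3*x) dx ∧ dz ∧ dw + (6*z) dy ∧ dz ∧ dw.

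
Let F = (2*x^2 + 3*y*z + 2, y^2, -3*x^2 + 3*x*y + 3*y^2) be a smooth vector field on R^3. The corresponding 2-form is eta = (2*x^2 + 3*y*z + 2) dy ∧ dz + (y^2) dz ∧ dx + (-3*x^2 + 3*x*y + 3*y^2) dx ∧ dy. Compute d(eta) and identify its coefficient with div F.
d(eta) = (4*x + 2*y) dx ∧ dy ∧ dz; div F = 4*x + 2*y

For a 2-form in R^3 of the form above, applying d gives a 3-form with coefficient ∂P/∂x + ∂Q/∂y + ∂R/∂z:
  ∂P/∂x = 4*x
  ∂Q/∂y = 2*y
  ∂R/∂z = 0
Sum = 4*x + 2*y, which is exactly div F.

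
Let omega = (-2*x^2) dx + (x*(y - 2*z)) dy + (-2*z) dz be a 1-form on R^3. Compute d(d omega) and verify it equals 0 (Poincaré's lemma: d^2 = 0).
d(d omega) = 0

Step 1: d omega = sum_{i<j} (∂f_j/∂x_i - ∂f_i/∂x_j) dx_i ∧ dx_j:
  coeff of dx ∧ dy: y - 2*z
  coeff of dx ∧ dz: 0
  coeff of dy ∧ dz: 2*x
Step 2: Apply d again to each 2-form coefficient. The only possible 3-form in R^3 is dx ∧ dy ∧ dz, with coefficient
  ∂(coeff of dy∧dz)/∂x - ∂(coeff of dx∧dz)/∂y + ∂(coeff of dx∧dy)/∂z
  = ∂/∂x (2*x) - ∂/∂y (0) + ∂/∂z (y - 2*z).
Each of these terms simplifies to sums of mixed partials that cancel in pairs. The result is 0 (by equality of mixed partials for smooth functions — Schwarz / Clairaut).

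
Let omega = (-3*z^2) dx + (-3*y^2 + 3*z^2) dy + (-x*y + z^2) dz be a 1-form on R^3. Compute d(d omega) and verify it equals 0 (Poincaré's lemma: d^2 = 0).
d(d omega) = 0

Step 1: d omega = sum_{i<j} (∂f_j/∂x_i - ∂f_i/∂x_j) dx_i ∧ dx_j:
  coeff of dx ∧ dy: 0
  coeff of dx ∧ dz: -y + 6*z
  coeff of dy ∧ dz: -x - 6*z
Step 2: Apply d again to each 2-form coefficient. The only possible 3-form in R^3 is dx ∧ dy ∧ dz, with coefficient
  ∂(coeff of dy∧dz)/∂x - ∂(coeff of dx∧dz)/∂y + ∂(coeff of dx∧dy)/∂z
  = ∂/∂x (-x - 6*z) - ∂/∂y (-y + 6*z) + ∂/∂z (0).
Each of these terms simplifies to sums of mixed partials that cancel in pairs. The result is 0 (by equality of mixed partials for smooth functions — Schwarz / Clairaut).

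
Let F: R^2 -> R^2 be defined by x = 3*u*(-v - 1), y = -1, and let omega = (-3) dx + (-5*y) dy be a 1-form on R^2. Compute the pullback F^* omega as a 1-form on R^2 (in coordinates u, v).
F^* omega = (9*v + 9) du + (9*u) dv

Using F^*(f dg) = (f ∘ F) d(g ∘ F), substitute each coordinate x_i by F_i(u, v) in f_i, and replace dx_i by d F_i = (∂F_i/∂u) du + (∂F_i/∂v) dv.
  For the x component: f_1(F) = -3; d F_1 = (-3*v - 3) du + (-3*u) dv
  For the y component: f_2(F) = 5; d F_2 = (0) du + (0) dv
Combining and collecting du, dv coefficients:
  coeff of du: 9*v + 9
  coeff of dv: 9*u
F^* omega = (9*v + 9) du + (9*u) dv.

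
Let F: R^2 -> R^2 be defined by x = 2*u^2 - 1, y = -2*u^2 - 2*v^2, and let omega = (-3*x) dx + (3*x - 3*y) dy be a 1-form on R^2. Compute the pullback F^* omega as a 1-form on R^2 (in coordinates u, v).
F^* omega = (24*u*(-3*u^2 - v^2 + 1)) du + (12*v*(-4*u^2 - 2*v^2 + 1)) dv

Using F^*(f dg) = (f ∘ F) d(g ∘ F), substitute each coordinate x_i by F_i(u, v) in f_i, and replace dx_i by d F_i = (∂F_i/∂u) du + (∂F_i/∂v) dv.
  For the x component: f_1(F) = 3 - 6*u^2; d F_1 = (4*u) du + (0) dv
  For the y component: f_2(F) = 12*u^2 + 6*v^2 - 3; d F_2 = (-4*u) du + (-4*v) dv
Combining and collecting du, dv coefficients:
  coeff of du: 24*u*(-3*u^2 - v^2 + 1)
  coeff of dv: 12*v*(-4*u^2 - 2*v^2 + 1)
F^* omega = (24*u*(-3*u^2 - v^2 + 1)) du + (12*v*(-4*u^2 - 2*v^2 + 1)) dv.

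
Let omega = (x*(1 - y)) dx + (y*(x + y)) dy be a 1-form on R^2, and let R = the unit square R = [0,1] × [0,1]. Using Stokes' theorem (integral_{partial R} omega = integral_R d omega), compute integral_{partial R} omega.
integral_(partial R) omega = 1

Stokes: integral_partial_R omega = integral_R d omega with d omega = (∂Q/∂x - ∂P/∂y) dx ∧ dy.
  ∂Q/∂x = y
  ∂P/∂y = -x
  integrand = ∂Q/∂x - ∂P/∂y = x + y.
Integrating over R: integral_0^1 integral_0^1 (x + y) dx dy = 1.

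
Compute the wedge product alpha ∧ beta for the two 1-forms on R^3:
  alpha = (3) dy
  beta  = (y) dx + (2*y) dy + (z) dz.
alpha ∧ beta = (-3*y) dx ∧ dy + (3*z) dy ∧ dz

Distribute the wedge, using dx_i ∧ dx_j = -dx_j ∧ dx_i and dx_i ∧ dx_i = 0. For each pair (i, j) with i < j, the coefficient of dx_i ∧ dx_j in alpha ∧ beta is (alpha_i * beta_j - alpha_j * beta_i). Collecting: alpha ∧ beta = (-3*y) dx ∧ dy + (3*z) dy ∧ dz.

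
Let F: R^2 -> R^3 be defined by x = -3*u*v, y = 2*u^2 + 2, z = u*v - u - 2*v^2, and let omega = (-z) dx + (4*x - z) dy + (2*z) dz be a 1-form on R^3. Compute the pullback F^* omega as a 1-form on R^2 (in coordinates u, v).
F^* omega = (-52*u^2*v + 4*u^2 + 13*u*v^2 - 7*u*v + 2*u - 10*v^3 + 4*v^2) du + (5*u^2*v - 5*u^2 - 18*u*v^2 + 8*u*v + 16*v^3) dv

Using F^*(f dg) = (f ∘ F) d(g ∘ F), substitute each coordinate x_i by F_i(u, v) in f_i, and replace dx_i by d F_i = (∂F_i/∂u) du + (∂F_i/∂v) dv.
  For the x component: f_1(F) = -u*v + u + 2*v^2; d F_1 = (-3*v) du + (-3*u) dv
  For the y component: f_2(F) = -13*u*v + u + 2*v^2; d F_2 = (4*u) du + (0) dv
  For the z component: f_3(F) = 2*u*v - 2*u - 4*v^2; d F_3 = (v - 1) du + (u - 4*v) dv
Combining and collecting du, dv coefficients:
  coeff of du: -52*u^2*v + 4*u^2 + 13*u*v^2 - 7*u*v + 2*u - 10*v^3 + 4*v^2
  coeff of dv: 5*u^2*v - 5*u^2 - 18*u*v^2 + 8*u*v + 16*v^3
F^* omega = (-52*u^2*v + 4*u^2 + 13*u*v^2 - 7*u*v + 2*u - 10*v^3 + 4*v^2) du + (5*u^2*v - 5*u^2 - 18*u*v^2 + 8*u*v + 16*v^3) dv.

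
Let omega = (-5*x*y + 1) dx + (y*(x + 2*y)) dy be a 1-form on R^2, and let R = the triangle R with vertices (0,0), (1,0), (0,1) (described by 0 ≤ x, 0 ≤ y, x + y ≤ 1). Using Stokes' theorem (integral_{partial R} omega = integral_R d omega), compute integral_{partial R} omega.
integral_(partial R) omega = 1

Stokes: integral_partial_R omega = integral_R d omega with d omega = (∂Q/∂x - ∂P/∂y) dx ∧ dy.
  ∂Q/∂x = y
  ∂P/∂y = -5*x
  integrand = ∂Q/∂x - ∂P/∂y = 5*x + y.
Integrating over R: integral_0^1 integral_0^{1-x} (5*x + y) dy dx = 1.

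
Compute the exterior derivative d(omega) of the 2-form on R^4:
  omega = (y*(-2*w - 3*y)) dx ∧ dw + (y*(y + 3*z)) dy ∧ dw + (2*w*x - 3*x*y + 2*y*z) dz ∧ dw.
d(omega) = (2*w + 6*y) dx ∧ dy ∧ dw + (-3*x - 3*y + 2*z) dy ∧ dz ∧ dw + (2*w - 3*y) dx ∧ dz ∧ dw

For a 2-form omega = sum_{i<j} g_{ij} dx_i ∧ dx_j, the exterior derivative is
  d(omega) = sum_{i<j} d(g_{ij}) ∧ dx_i ∧ dx_j = sum_{i<j, k} (∂g_{ij}/∂x_k) dx_k ∧ dx_i ∧ dx_j.
Expand each term, using dx_k ∧ dx_i ∧ dx_j = sgn(permutation) dx_{(a)} ∧ dx_{(b)} ∧ dx_{(c)} with (a < b < c) sorted:
  d(y*(-2*w - 3*y)) includes (∂/∂y)(y*(-2*w - 3*y)) dy = (-2*w - 6*y) dy, which multiplied by dx ∧ dw gives (2*w + 6*y) dx ∧ dy ∧ dw
  d(y*(y + 3*z)) includes (∂/∂z)(y*(y + 3*z)) dz = (3*y) dz, which multiplied by dy ∧ dw gives (-3*y) dy ∧ dz ∧ dw
  d(2*w*x - 3*x*y + 2*y*z) includes (∂/∂x)(2*w*x - 3*x*y + 2*y*z) dx = (2*w - 3*y) dx, which multiplied by dz ∧ dw gives (2*w - 3*y) dx ∧ dz ∧ dw
  d(2*w*x - 3*x*y + 2*y*z) includes (∂/∂y)(2*w*x - 3*x*y + 2*y*z) dy = (-3*x + 2*z) dy, which multiplied by dz ∧ dw gives (-3*x + 2*z) dy ∧ dz ∧ dw
Collecting like 3-forms: d(omega) = (2*w + 6*y) dx ∧ dy ∧ dw + (-3*x - 3*y + 2*z) dy ∧ dz ∧ dw + (2*w - 3*y) dx ∧ dz ∧ dw.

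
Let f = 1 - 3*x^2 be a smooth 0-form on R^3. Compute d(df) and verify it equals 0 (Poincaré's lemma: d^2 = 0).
d(df) = 0

Step 1: df = sum_i (∂f/∂x_i) dx_i = (-6*x) dx + (0) dy + (0) dz.
Step 2: Apply d again. Using the 1-form formula, the coefficient of dx ∧ dy in d(df) is ∂^2 f/∂x ∂y - ∂^2 f/∂y ∂x = (0) - (0) = 0 (equality of mixed partials for smooth f).
Similarly for dx ∧ dz and dy ∧ dz — all coefficients vanish. So d(df) = 0.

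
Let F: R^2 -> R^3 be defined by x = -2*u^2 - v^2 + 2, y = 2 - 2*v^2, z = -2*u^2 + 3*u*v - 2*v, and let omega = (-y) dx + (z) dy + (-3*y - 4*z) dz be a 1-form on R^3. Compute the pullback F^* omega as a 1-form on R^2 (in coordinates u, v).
F^* omega = (-32*u^3 + 72*u^2*v - 68*u*v^2 - 32*u*v + 32*u + 18*v^3 + 24*v^2 - 18*v) du + (24*u^3 - 28*u^2*v - 16*u^2 + 6*u*v^2 + 48*u*v - 18*u - 4*v^3 - 4*v^2 - 12*v + 12) dv

Using F^*(f dg) = (f ∘ F) d(g ∘ F), substitute each coordinate x_i by F_i(u, v) in f_i, and replace dx_i by d F_i = (∂F_i/∂u) du + (∂F_i/∂v) dv.
  For the x component: f_1(F) = 2*v^2 - 2; d F_1 = (-4*u) du + (-2*v) dv
  For the y component: f_2(F) = -2*u^2 + 3*u*v - 2*v; d F_2 = (0) du + (-4*v) dv
  For the z component: f_3(F) = 8*u^2 - 12*u*v + 6*v^2 + 8*v - 6; d F_3 = (-4*u + 3*v) du + (3*u - 2) dv
Combining and collecting du, dv coefficients:
  coeff of du: -32*u^3 + 72*u^2*v - 68*u*v^2 - 32*u*v + 32*u + 18*v^3 + 24*v^2 - 18*v
  coeff of dv: 24*u^3 - 28*u^2*v - 16*u^2 + 6*u*v^2 + 48*u*v - 18*u - 4*v^3 - 4*v^2 - 12*v + 12
F^* omega = (-32*u^3 + 72*u^2*v - 68*u*v^2 - 32*u*v + 32*u + 18*v^3 + 24*v^2 - 18*v) du + (24*u^3 - 28*u^2*v - 16*u^2 + 6*u*v^2 + 48*u*v - 18*u - 4*v^3 - 4*v^2 - 12*v + 12) dv.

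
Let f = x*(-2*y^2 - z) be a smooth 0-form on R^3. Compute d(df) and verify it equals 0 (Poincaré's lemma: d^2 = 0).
d(df) = 0

Step 1: df = sum_i (∂f/∂x_i) dx_i = (-2*y^2 - z) dx + (-4*x*y) dy + (-x) dz.
Step 2: Apply d again. Using the 1-form formula, the coefficient of dx ∧ dy in d(df) is ∂^2 f/∂x ∂y - ∂^2 f/∂y ∂x = (-4*y) - (-4*y) = 0 (equality of mixed partials for smooth f).
Similarly for dx ∧ dz and dy ∧ dz — all coefficients vanish. So d(df) = 0.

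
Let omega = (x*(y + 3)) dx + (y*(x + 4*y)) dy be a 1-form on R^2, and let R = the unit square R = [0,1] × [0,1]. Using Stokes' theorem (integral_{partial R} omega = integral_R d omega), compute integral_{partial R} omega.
integral_(partial R) omega = 0

Stokes: integral_partial_R omega = integral_R d omega with d omega = (∂Q/∂x - ∂P/∂y) dx ∧ dy.
  ∂Q/∂x = y
  ∂P/∂y = x
  integrand = ∂Q/∂x - ∂P/∂y = -x + y.
Integrating over R: integral_0^1 integral_0^1 (-x + y) dx dy = 0.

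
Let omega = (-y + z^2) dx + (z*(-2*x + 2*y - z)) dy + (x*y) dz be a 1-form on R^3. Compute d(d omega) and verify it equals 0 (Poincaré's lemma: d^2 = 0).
d(d omega) = 0

Step 1: d omega = sum_{i<j} (∂f_j/∂x_i - ∂f_i/∂x_j) dx_i ∧ dx_j:
  coeff of dx ∧ dy: 1 - 2*z
  coeff of dx ∧ dz: y - 2*z
  coeff of dy ∧ dz: 3*x - 2*y + 2*z
Step 2: Apply d again to each 2-form coefficient. The only possible 3-form in R^3 is dx ∧ dy ∧ dz, with coefficient
  ∂(coeff of dy∧dz)/∂x - ∂(coeff of dx∧dz)/∂y + ∂(coeff of dx∧dy)/∂z
  = ∂/∂x (3*x - 2*y + 2*z) - ∂/∂y (y - 2*z) + ∂/∂z (1 - 2*z).
Each of these terms simplifies to sums of mixed partials that cancel in pairs. The result is 0 (by equality of mixed partials for smooth functions — Schwarz / Clairaut).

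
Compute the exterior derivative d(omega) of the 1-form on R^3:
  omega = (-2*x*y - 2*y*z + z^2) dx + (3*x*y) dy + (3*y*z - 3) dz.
d(omega) = (2*x + 3*y + 2*z) dx ∧ dy + (2*y - 2*z) dx ∧ dz + (3*z) dy ∧ dz

For a 1-form omega = sum_i f_i dx_i, the exterior derivative is
  d(omega) = sum_{i < j} (∂f_j/∂x_i - ∂f_i/∂x_j) dx_i ∧ dx_j.
  coefficient of dx ∧ dy: ∂f_2/∂x - ∂f_1/∂y = ∂(3*x*y)/∂x - ∂(-2*x*y - 2*y*z + z^2)/∂y = 2*x + 3*y + 2*z
  coefficient of dx ∧ dz: ∂f_3/∂x - ∂f_1/∂z = ∂(3*y*z - 3)/∂x - ∂(-2*x*y - 2*y*z + z^2)/∂z = 2*y - 2*z
  coefficient of dy ∧ dz: ∂f_3/∂y - ∂f_2/∂z = ∂(3*y*z - 3)/∂y - ∂(3*x*y)/∂z = 3*z
Assembling: d(omega) = (2*x + 3*y + 2*z) dx ∧ dy + (2*y - 2*z) dx ∧ dz + (3*z) dy ∧ dz.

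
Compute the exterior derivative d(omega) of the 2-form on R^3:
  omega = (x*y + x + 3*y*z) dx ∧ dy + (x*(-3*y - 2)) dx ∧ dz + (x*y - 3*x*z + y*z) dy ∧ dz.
d(omega) = (3*x + 4*y - 3*z) dx ∧ dy ∧ dz

For a 2-form omega = sum_{i<j} g_{ij} dx_i ∧ dx_j, the exterior derivative is
  d(omega) = sum_{i<j} d(g_{ij}) ∧ dx_i ∧ dx_j = sum_{i<j, k} (∂g_{ij}/∂x_k) dx_k ∧ dx_i ∧ dx_j.
Expand each term, using dx_k ∧ dx_i ∧ dx_j = sgn(permutation) dx_{(a)} ∧ dx_{(b)} ∧ dx_{(c)} with (a < b < c) sorted:
  d(x*y + x + 3*y*z) includes (∂/∂z)(x*y + x + 3*y*z) dz = (3*y) dz, which multiplied by dx ∧ dy gives (3*y) dx ∧ dy ∧ dz
  d(x*(-3*y - 2)) includes (∂/∂y)(x*(-3*y - 2)) dy = (-3*x) dy, which multiplied by dx ∧ dz gives (3*x) dx ∧ dy ∧ dz
  d(x*y - 3*x*z + y*z) includes (∂/∂x)(x*y - 3*x*z + y*z) dx = (y - 3*z) dx, which multiplied by dy ∧ dz gives (y - 3*z) dx ∧ dy ∧ dz
Collecting like 3-forms: d(omega) = (3*x + 4*y - 3*z) dx ∧ dy ∧ dz.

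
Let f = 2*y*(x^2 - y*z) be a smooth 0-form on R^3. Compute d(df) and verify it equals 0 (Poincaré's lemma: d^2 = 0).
d(df) = 0

Step 1: df = sum_i (∂f/∂x_i) dx_i = (4*x*y) dx + (2*x^2 - 4*y*z) dy + (-2*y^2) dz.
Step 2: Apply d again. Using the 1-form formula, the coefficient of dx ∧ dy in d(df) is ∂^2 f/∂x ∂y - ∂^2 f/∂y ∂x = (4*x) - (4*x) = 0 (equality of mixed partials for smooth f).
Similarly for dx ∧ dz and dy ∧ dz — all coefficients vanish. So d(df) = 0.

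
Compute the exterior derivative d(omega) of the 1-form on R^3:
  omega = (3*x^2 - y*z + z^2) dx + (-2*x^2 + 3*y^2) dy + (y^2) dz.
d(omega) = (-4*x + z) dx ∧ dy + (y - 2*z) dx ∧ dz + (2*y) dy ∧ dz

For a 1-form omega = sum_i f_i dx_i, the exterior derivative is
  d(omega) = sum_{i < j} (∂f_j/∂x_i - ∂f_i/∂x_j) dx_i ∧ dx_j.
  coefficient of dx ∧ dy: ∂f_2/∂x - ∂f_1/∂y = ∂(-2*x^2 + 3*y^2)/∂x - ∂(3*x^2 - y*z + z^2)/∂y = -4*x + z
  coefficient of dx ∧ dz: ∂f_3/∂x - ∂f_1/∂z = ∂(y^2)/∂x - ∂(3*x^2 - y*z + z^2)/∂z = y - 2*z
  coefficient of dy ∧ dz: ∂f_3/∂y - ∂f_2/∂z = ∂(y^2)/∂y - ∂(-2*x^2 + 3*y^2)/∂z = 2*y
Assembling: d(omega) = (-4*x + z) dx ∧ dy + (y - 2*z) dx ∧ dz + (2*y) dy ∧ dz.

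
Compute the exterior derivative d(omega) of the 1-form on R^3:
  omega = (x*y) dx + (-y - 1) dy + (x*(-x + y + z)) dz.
d(omega) = (-x) dx ∧ dy + (-2*x + y + z) dx ∧ dz + (x) dy ∧ dz

For a 1-form omega = sum_i f_i dx_i, the exterior derivative is
  d(omega) = sum_{i < j} (∂f_j/∂x_i - ∂f_i/∂x_j) dx_i ∧ dx_j.
  coefficient of dx ∧ dy: ∂f_2/∂x - ∂f_1/∂y = ∂(-y - 1)/∂x - ∂(x*y)/∂y = -x
  coefficient of dx ∧ dz: ∂f_3/∂x - ∂f_1/∂z = ∂(x*(-x + y + z))/∂x - ∂(x*y)/∂z = -2*x + y + z
  coefficient of dy ∧ dz: ∂f_3/∂y - ∂f_2/∂z = ∂(x*(-x + y + z))/∂y - ∂(-y - 1)/∂z = x
Assembling: d(omega) = (-x) dx ∧ dy + (-2*x + y + z) dx ∧ dz + (x) dy ∧ dz.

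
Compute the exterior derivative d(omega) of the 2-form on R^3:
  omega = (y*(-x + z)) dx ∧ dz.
d(omega) = (x - z) dx ∧ dy ∧ dz

For a 2-form omega = sum_{i<j} g_{ij} dx_i ∧ dx_j, the exterior derivative is
  d(omega) = sum_{i<j} d(g_{ij}) ∧ dx_i ∧ dx_j = sum_{i<j, k} (∂g_{ij}/∂x_k) dx_k ∧ dx_i ∧ dx_j.
Expand each term, using dx_k ∧ dx_i ∧ dx_j = sgn(permutation) dx_{(a)} ∧ dx_{(b)} ∧ dx_{(c)} with (a < b < c) sorted:
  d(y*(-x + z)) includes (∂/∂y)(y*(-x + z)) dy = (-x + z) dy, which multiplied by dx ∧ dz gives (x - z) dx ∧ dy ∧ dz
Collecting like 3-forms: d(omega) = (x - z) dx ∧ dy ∧ dz.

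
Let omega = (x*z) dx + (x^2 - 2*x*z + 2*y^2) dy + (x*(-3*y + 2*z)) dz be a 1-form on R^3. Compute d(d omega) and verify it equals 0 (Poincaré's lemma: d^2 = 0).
d(d omega) = 0

Step 1: d omega = sum_{i<j} (∂f_j/∂x_i - ∂f_i/∂x_j) dx_i ∧ dx_j:
  coeff of dx ∧ dy: 2*x - 2*z
  coeff of dx ∧ dz: -x - 3*y + 2*z
  coeff of dy ∧ dz: -x
Step 2: Apply d again to each 2-form coefficient. The only possible 3-form in R^3 is dx ∧ dy ∧ dz, with coefficient
  ∂(coeff of dy∧dz)/∂x - ∂(coeff of dx∧dz)/∂y + ∂(coeff of dx∧dy)/∂z
  = ∂/∂x (-x) - ∂/∂y (-x - 3*y + 2*z) + ∂/∂z (2*x - 2*z).
Each of these terms simplifies to sums of mixed partials that cancel in pairs. The result is 0 (by equality of mixed partials for smooth functions — Schwarz / Clairaut).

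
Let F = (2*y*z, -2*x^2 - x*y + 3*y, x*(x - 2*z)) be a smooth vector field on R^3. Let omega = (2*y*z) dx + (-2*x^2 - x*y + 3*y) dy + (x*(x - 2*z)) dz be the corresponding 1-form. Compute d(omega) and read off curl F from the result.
d(omega) = (0) dy ∧ dz + (-2*x + 2*y + 2*z) dz ∧ dx + (-4*x - y - 2*z) dx ∧ dy; curl F = (0, -2*x + 2*y + 2*z, -4*x - y - 2*z)

d omega = sum_{i<j} (∂f_j/∂x_i - ∂f_i/∂x_j) dx_i ∧ dx_j. Under the identification (dy ∧ dz, dz ∧ dx, dx ∧ dy) ↔ (e_x, e_y, e_z), the coefficients are exactly the components of curl F. Compute:
  ∂R/∂y - ∂Q/∂z = (0) - (0) = 0
  ∂P/∂z - ∂R/∂x = (2*y) - (2*x - 2*z) = -2*x + 2*y + 2*z
  ∂Q/∂x - ∂P/∂y = (-4*x - y) - (2*z) = -4*x - y - 2*z.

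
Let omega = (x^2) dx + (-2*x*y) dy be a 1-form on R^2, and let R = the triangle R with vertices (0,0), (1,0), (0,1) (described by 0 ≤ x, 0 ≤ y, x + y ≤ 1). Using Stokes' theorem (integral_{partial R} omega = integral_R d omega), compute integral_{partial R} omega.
integral_(partial R) omega = -1/3

Stokes: integral_partial_R omega = integral_R d omega with d omega = (∂Q/∂x - ∂P/∂y) dx ∧ dy.
  ∂Q/∂x = -2*y
  ∂P/∂y = 0
  integrand = ∂Q/∂x - ∂P/∂y = -2*y.
Integrating over R: integral_0^1 integral_0^{1-x} (-2*y) dy dx = -1/3.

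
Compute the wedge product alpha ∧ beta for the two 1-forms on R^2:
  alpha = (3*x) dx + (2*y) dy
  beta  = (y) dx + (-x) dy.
alpha ∧ beta = (-3*x^2 - 2*y^2) dx ∧ dy

Distribute the wedge, using dx_i ∧ dx_j = -dx_j ∧ dx_i and dx_i ∧ dx_i = 0. For each pair (i, j) with i < j, the coefficient of dx_i ∧ dx_j in alpha ∧ beta is (alpha_i * beta_j - alpha_j * beta_i). Collecting: alpha ∧ beta = (-3*x^2 - 2*y^2) dx ∧ dy.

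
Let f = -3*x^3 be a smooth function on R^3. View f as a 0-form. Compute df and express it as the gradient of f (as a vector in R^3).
df = (-9*x^2) dx + (0) dy + (0) dz; grad f = (-9*x^2, 0, 0)

For a 0-form f, d f = (∂f/∂x) dx + (∂f/∂y) dy + (∂f/∂z) dz. The components of the vector representation are exactly the entries of grad f in Cartesian coordinates:
  ∂f/∂x = -9*x^2
  ∂f/∂y = 0
  ∂f/∂z = 0.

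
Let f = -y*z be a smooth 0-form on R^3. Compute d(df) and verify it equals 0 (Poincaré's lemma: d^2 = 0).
d(df) = 0

Step 1: df = sum_i (∂f/∂x_i) dx_i = (0) dx + (-z) dy + (-y) dz.
Step 2: Apply d again. Using the 1-form formula, the coefficient of dx ∧ dy in d(df) is ∂^2 f/∂x ∂y - ∂^2 f/∂y ∂x = (0) - (0) = 0 (equality of mixed partials for smooth f).
Similarly for dx ∧ dz and dy ∧ dz — all coefficients vanish. So d(df) = 0.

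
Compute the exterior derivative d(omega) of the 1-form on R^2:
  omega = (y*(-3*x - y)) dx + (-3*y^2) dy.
d(omega) = (3*x + 2*y) dx ∧ dy

For a 1-form omega = sum_i f_i dx_i, the exterior derivative is
  d(omega) = sum_{i < j} (∂f_j/∂x_i - ∂f_i/∂x_j) dx_i ∧ dx_j.
  coefficient of dx ∧ dy: ∂f_2/∂x - ∂f_1/∂y = ∂(-3*y^2)/∂x - ∂(y*(-3*x - y))/∂y = 3*x + 2*y
Assembling: d(omega) = (3*x + 2*y) dx ∧ dy.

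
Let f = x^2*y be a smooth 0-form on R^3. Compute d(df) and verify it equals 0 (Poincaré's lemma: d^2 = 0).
d(df) = 0

Step 1: df = sum_i (∂f/∂x_i) dx_i = (2*x*y) dx + (x^2) dy + (0) dz.
Step 2: Apply d again. Using the 1-form formula, the coefficient of dx ∧ dy in d(df) is ∂^2 f/∂x ∂y - ∂^2 f/∂y ∂x = (2*x) - (2*x) = 0 (equality of mixed partials for smooth f).
Similarly for dx ∧ dz and dy ∧ dz — all coefficients vanish. So d(df) = 0.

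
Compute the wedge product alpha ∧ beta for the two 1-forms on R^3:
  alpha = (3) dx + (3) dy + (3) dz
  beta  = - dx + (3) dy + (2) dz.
alpha ∧ beta = (12) dx ∧ dy + (9) dx ∧ dz + (-3) dy ∧ dz

Distribute the wedge, using dx_i ∧ dx_j = -dx_j ∧ dx_i and dx_i ∧ dx_i = 0. For each pair (i, j) with i < j, the coefficient of dx_i ∧ dx_j in alpha ∧ beta is (alpha_i * beta_j - alpha_j * beta_i). Collecting: alpha ∧ beta = (12) dx ∧ dy + (9) dx ∧ dz + (-3) dy ∧ dz.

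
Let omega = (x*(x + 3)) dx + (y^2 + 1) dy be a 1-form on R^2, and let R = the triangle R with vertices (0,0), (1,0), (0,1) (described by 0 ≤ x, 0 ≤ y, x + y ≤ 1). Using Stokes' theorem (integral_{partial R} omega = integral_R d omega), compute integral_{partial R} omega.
integral_(partial R) omega = 0

Stokes: integral_partial_R omega = integral_R d omega with d omega = (∂Q/∂x - ∂P/∂y) dx ∧ dy.
  ∂Q/∂x = 0
  ∂P/∂y = 0
  integrand = ∂Q/∂x - ∂P/∂y = 0.
Integrating over R: integral_0^1 integral_0^{1-x} (0) dy dx = 0.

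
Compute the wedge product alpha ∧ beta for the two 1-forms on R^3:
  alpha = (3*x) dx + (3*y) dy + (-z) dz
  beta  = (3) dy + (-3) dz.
alpha ∧ beta = (9*x) dx ∧ dy + (-9*x) dx ∧ dz + (-9*y + 3*z) dy ∧ dz

Distribute the wedge, using dx_i ∧ dx_j = -dx_j ∧ dx_i and dx_i ∧ dx_i = 0. For each pair (i, j) with i < j, the coefficient of dx_i ∧ dx_j in alpha ∧ beta is (alpha_i * beta_j - alpha_j * beta_i). Collecting: alpha ∧ beta = (9*x) dx ∧ dy + (-9*x) dx ∧ dz + (-9*y + 3*z) dy ∧ dz.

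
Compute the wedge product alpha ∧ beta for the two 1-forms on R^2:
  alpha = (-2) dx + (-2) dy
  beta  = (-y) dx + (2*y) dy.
alpha ∧ beta = (-6*y) dx ∧ dy

Distribute the wedge, using dx_i ∧ dx_j = -dx_j ∧ dx_i and dx_i ∧ dx_i = 0. For each pair (i, j) with i < j, the coefficient of dx_i ∧ dx_j in alpha ∧ beta is (alpha_i * beta_j - alpha_j * beta_i). Collecting: alpha ∧ beta = (-6*y) dx ∧ dy.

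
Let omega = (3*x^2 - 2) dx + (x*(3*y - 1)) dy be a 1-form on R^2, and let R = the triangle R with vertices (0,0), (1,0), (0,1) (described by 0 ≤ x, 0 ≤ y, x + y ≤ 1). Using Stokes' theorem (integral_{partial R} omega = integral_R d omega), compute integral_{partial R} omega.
integral_(partial R) omega = 0

Stokes: integral_partial_R omega = integral_R d omega with d omega = (∂Q/∂x - ∂P/∂y) dx ∧ dy.
  ∂Q/∂x = 3*y - 1
  ∂P/∂y = 0
  integrand = ∂Q/∂x - ∂P/∂y = 3*y - 1.
Integrating over R: integral_0^1 integral_0^{1-x} (3*y - 1) dy dx = 0.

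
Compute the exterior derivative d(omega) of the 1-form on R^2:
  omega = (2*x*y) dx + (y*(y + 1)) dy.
d(omega) = (-2*x) dx ∧ dy

For a 1-form omega = sum_i f_i dx_i, the exterior derivative is
  d(omega) = sum_{i < j} (∂f_j/∂x_i - ∂f_i/∂x_j) dx_i ∧ dx_j.
  coefficient of dx ∧ dy: ∂f_2/∂x - ∂f_1/∂y = ∂(y*(y + 1))/∂x - ∂(2*x*y)/∂y = -2*x
Assembling: d(omega) = (-2*x) dx ∧ dy.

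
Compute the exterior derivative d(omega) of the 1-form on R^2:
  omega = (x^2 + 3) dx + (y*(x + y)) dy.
d(omega) = (y) dx ∧ dy

For a 1-form omega = sum_i f_i dx_i, the exterior derivative is
  d(omega) = sum_{i < j} (∂f_j/∂x_i - ∂f_i/∂x_j) dx_i ∧ dx_j.
  coefficient of dx ∧ dy: ∂f_2/∂x - ∂f_1/∂y = ∂(y*(x + y))/∂x - ∂(x^2 + 3)/∂y = y
Assembling: d(omega) = (y) dx ∧ dy.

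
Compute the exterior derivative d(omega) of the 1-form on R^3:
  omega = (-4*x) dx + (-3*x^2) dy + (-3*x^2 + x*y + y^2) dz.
d(omega) = (-6*x) dx ∧ dy + (-6*x + y) dx ∧ dz + (x + 2*y) dy ∧ dz

For a 1-form omega = sum_i f_i dx_i, the exterior derivative is
  d(omega) = sum_{i < j} (∂f_j/∂x_i - ∂f_i/∂x_j) dx_i ∧ dx_j.
  coefficient of dx ∧ dy: ∂f_2/∂x - ∂f_1/∂y = ∂(-3*x^2)/∂x - ∂(-4*x)/∂y = -6*x
  coefficient of dx ∧ dz: ∂f_3/∂x - ∂f_1/∂z = ∂(-3*x^2 + x*y + y^2)/∂x - ∂(-4*x)/∂z = -6*x + y
  coefficient of dy ∧ dz: ∂f_3/∂y - ∂f_2/∂z = ∂(-3*x^2 + x*y + y^2)/∂y - ∂(-3*x^2)/∂z = x + 2*y
Assembling: d(omega) = (-6*x) dx ∧ dy + (-6*x + y) dx ∧ dz + (x + 2*y) dy ∧ dz.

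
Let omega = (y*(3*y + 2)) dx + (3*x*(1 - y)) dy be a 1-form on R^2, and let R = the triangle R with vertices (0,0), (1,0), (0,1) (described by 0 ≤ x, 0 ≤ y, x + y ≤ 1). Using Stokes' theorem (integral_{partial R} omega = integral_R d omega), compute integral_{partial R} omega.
integral_(partial R) omega = -1

Stokes: integral_partial_R omega = integral_R d omega with d omega = (∂Q/∂x - ∂P/∂y) dx ∧ dy.
  ∂Q/∂x = 3 - 3*y
  ∂P/∂y = 6*y + 2
  integrand = ∂Q/∂x - ∂P/∂y = 1 - 9*y.
Integrating over R: integral_0^1 integral_0^{1-x} (1 - 9*y) dy dx = -1.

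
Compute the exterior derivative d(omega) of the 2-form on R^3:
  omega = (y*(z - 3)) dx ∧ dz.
d(omega) = (3 - z) dx ∧ dy ∧ dz

For a 2-form omega = sum_{i<j} g_{ij} dx_i ∧ dx_j, the exterior derivative is
  d(omega) = sum_{i<j} d(g_{ij}) ∧ dx_i ∧ dx_j = sum_{i<j, k} (∂g_{ij}/∂x_k) dx_k ∧ dx_i ∧ dx_j.
Expand each term, using dx_k ∧ dx_i ∧ dx_j = sgn(permutation) dx_{(a)} ∧ dx_{(b)} ∧ dx_{(c)} with (a < b < c) sorted:
  d(y*(z - 3)) includes (∂/∂y)(y*(z - 3)) dy = (z - 3) dy, which multiplied by dx ∧ dz gives (3 - z) dx ∧ dy ∧ dz
Collecting like 3-forms: d(omega) = (3 - z) dx ∧ dy ∧ dz.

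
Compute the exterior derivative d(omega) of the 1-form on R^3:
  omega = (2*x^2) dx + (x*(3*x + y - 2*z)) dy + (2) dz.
d(omega) = (6*x + y - 2*z) dx ∧ dy + (2*x) dy ∧ dz

For a 1-form omega = sum_i f_i dx_i, the exterior derivative is
  d(omega) = sum_{i < j} (∂f_j/∂x_i - ∂f_i/∂x_j) dx_i ∧ dx_j.
  coefficient of dx ∧ dy: ∂f_2/∂x - ∂f_1/∂y = ∂(x*(3*x + y - 2*z))/∂x - ∂(2*x^2)/∂y = 6*x + y - 2*z
  coefficient of dy ∧ dz: ∂f_3/∂y - ∂f_2/∂z = ∂(2)/∂y - ∂(x*(3*x + y - 2*z))/∂z = 2*x
Assembling: d(omega) = (6*x + y - 2*z) dx ∧ dy + (2*x) dy ∧ dz.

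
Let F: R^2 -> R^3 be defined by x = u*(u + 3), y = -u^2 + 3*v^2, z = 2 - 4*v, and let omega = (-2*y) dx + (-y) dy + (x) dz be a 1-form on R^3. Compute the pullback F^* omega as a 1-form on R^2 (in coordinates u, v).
F^* omega = (2*u^3 + 6*u^2 - 6*u*v^2 - 18*v^2) du + (6*u^2*v - 4*u^2 - 12*u - 18*v^3) dv

Using F^*(f dg) = (f ∘ F) d(g ∘ F), substitute each coordinate x_i by F_i(u, v) in f_i, and replace dx_i by d F_i = (∂F_i/∂u) du + (∂F_i/∂v) dv.
  For the x component: f_1(F) = 2*u^2 - 6*v^2; d F_1 = (2*u + 3) du + (0) dv
  For the y component: f_2(F) = u^2 - 3*v^2; d F_2 = (-2*u) du + (6*v) dv
  For the z component: f_3(F) = u*(u + 3); d F_3 = (0) du + (-4) dv
Combining and collecting du, dv coefficients:
  coeff of du: 2*u^3 + 6*u^2 - 6*u*v^2 - 18*v^2
  coeff of dv: 6*u^2*v - 4*u^2 - 12*u - 18*v^3
F^* omega = (2*u^3 + 6*u^2 - 6*u*v^2 - 18*v^2) du + (6*u^2*v - 4*u^2 - 12*u - 18*v^3) dv.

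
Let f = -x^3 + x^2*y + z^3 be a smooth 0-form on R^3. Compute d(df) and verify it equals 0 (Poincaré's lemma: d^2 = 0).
d(df) = 0

Step 1: df = sum_i (∂f/∂x_i) dx_i = (x*(-3*x + 2*y)) dx + (x^2) dy + (3*z^2) dz.
Step 2: Apply d again. Using the 1-form formula, the coefficient of dx ∧ dy in d(df) is ∂^2 f/∂x ∂y - ∂^2 f/∂y ∂x = (2*x) - (2*x) = 0 (equality of mixed partials for smooth f).
Similarly for dx ∧ dz and dy ∧ dz — all coefficients vanish. So d(df) = 0.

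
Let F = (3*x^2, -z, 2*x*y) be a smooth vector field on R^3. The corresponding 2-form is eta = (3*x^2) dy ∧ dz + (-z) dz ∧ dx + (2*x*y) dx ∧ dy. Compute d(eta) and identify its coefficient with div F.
d(eta) = (6*x) dx ∧ dy ∧ dz; div F = 6*x

For a 2-form in R^3 of the form above, applying d gives a 3-form with coefficient ∂P/∂x + ∂Q/∂y + ∂R/∂z:
  ∂P/∂x = 6*x
  ∂Q/∂y = 0
  ∂R/∂z = 0
Sum = 6*x, which is exactly div F.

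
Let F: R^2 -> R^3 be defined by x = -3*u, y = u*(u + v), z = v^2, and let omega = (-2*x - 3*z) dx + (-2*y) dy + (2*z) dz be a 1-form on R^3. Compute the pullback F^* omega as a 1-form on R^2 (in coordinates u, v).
F^* omega = (-4*u^3 - 6*u^2*v - 2*u*v^2 - 18*u + 9*v^2) du + (-2*u^3 - 2*u^2*v + 4*v^3) dv

Using F^*(f dg) = (f ∘ F) d(g ∘ F), substitute each coordinate x_i by F_i(u, v) in f_i, and replace dx_i by d F_i = (∂F_i/∂u) du + (∂F_i/∂v) dv.
  For the x component: f_1(F) = 6*u - 3*v^2; d F_1 = (-3) du + (0) dv
  For the y component: f_2(F) = 2*u*(-u - v); d F_2 = (2*u + v) du + (u) dv
  For the z component: f_3(F) = 2*v^2; d F_3 = (0) du + (2*v) dv
Combining and collecting du, dv coefficients:
  coeff of du: -4*u^3 - 6*u^2*v - 2*u*v^2 - 18*u + 9*v^2
  coeff of dv: -2*u^3 - 2*u^2*v + 4*v^3
F^* omega = (-4*u^3 - 6*u^2*v - 2*u*v^2 - 18*u + 9*v^2) du + (-2*u^3 - 2*u^2*v + 4*v^3) dv.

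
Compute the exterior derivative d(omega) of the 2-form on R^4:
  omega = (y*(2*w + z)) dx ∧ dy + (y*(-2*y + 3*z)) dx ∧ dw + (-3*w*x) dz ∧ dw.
d(omega) = (y) dx ∧ dy ∧ dz + (6*y - 3*z) dx ∧ dy ∧ dw + (-3*w - 3*y) dx ∧ dz ∧ dw

For a 2-form omega = sum_{i<j} g_{ij} dx_i ∧ dx_j, the exterior derivative is
  d(omega) = sum_{i<j} d(g_{ij}) ∧ dx_i ∧ dx_j = sum_{i<j, k} (∂g_{ij}/∂x_k) dx_k ∧ dx_i ∧ dx_j.
Expand each term, using dx_k ∧ dx_i ∧ dx_j = sgn(permutation) dx_{(a)} ∧ dx_{(b)} ∧ dx_{(c)} with (a < b < c) sorted:
  d(y*(2*w + z)) includes (∂/∂z)(y*(2*w + z)) dz = (y) dz, which multiplied by dx ∧ dy gives (y) dx ∧ dy ∧ dz
  d(y*(2*w + z)) includes (∂/∂w)(y*(2*w + z)) dw = (2*y) dw, which multiplied by dx ∧ dy gives (2*y) dx ∧ dy ∧ dw
  d(y*(-2*y + 3*z)) includes (∂/∂y)(y*(-2*y + 3*z)) dy = (-4*y + 3*z) dy, which multiplied by dx ∧ dw gives (4*y - 3*z) dx ∧ dy ∧ dw
  d(y*(-2*y + 3*z)) includes (∂/∂z)(y*(-2*y + 3*z)) dz = (3*y) dz, which multiplied by dx ∧ dw gives (-3*y) dx ∧ dz ∧ dw
  d(-3*w*x) includes (∂/∂x)(-3*w*x) dx = (-3*w) dx, which multiplied by dz ∧ dw gives (-3*w) dx ∧ dz ∧ dw
Collecting like 3-forms: d(omega) = (y) dx ∧ dy ∧ dz + (6*y - 3*z) dx ∧ dy ∧ dw + (-3*w - 3*y) dx ∧ dz ∧ dw.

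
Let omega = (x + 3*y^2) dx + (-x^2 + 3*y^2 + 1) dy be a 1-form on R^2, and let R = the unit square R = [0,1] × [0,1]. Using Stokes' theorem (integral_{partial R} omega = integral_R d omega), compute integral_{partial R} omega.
integral_(partial R) omega = -4

Stokes: integral_partial_R omega = integral_R d omega with d omega = (∂Q/∂x - ∂P/∂y) dx ∧ dy.
  ∂Q/∂x = -2*x
  ∂P/∂y = 6*y
  integrand = ∂Q/∂x - ∂P/∂y = -2*x - 6*y.
Integrating over R: integral_0^1 integral_0^1 (-2*x - 6*y) dx dy = -4.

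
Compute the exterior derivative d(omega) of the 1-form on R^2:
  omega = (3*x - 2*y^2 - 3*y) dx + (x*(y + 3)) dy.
d(omega) = (5*y + 6) dx ∧ dy

For a 1-form omega = sum_i f_i dx_i, the exterior derivative is
  d(omega) = sum_{i < j} (∂f_j/∂x_i - ∂f_i/∂x_j) dx_i ∧ dx_j.
  coefficient of dx ∧ dy: ∂f_2/∂x - ∂f_1/∂y = ∂(x*(y + 3))/∂x - ∂(3*x - 2*y^2 - 3*y)/∂y = 5*y + 6
Assembling: d(omega) = (5*y + 6) dx ∧ dy.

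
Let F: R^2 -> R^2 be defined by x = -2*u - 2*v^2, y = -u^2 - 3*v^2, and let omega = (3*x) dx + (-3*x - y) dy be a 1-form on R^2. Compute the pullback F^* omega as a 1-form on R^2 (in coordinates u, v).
F^* omega = (-2*u^3 - 12*u^2 - 18*u*v^2 + 12*u + 12*v^2) du + (6*v*(-u^2 - 2*u - 5*v^2)) dv

Using F^*(f dg) = (f ∘ F) d(g ∘ F), substitute each coordinate x_i by F_i(u, v) in f_i, and replace dx_i by d F_i = (∂F_i/∂u) du + (∂F_i/∂v) dv.
  For the x component: f_1(F) = -6*u - 6*v^2; d F_1 = (-2) du + (-4*v) dv
  For the y component: f_2(F) = u^2 + 6*u + 9*v^2; d F_2 = (-2*u) du + (-6*v) dv
Combining and collecting du, dv coefficients:
  coeff of du: -2*u^3 - 12*u^2 - 18*u*v^2 + 12*u + 12*v^2
  coeff of dv: 6*v*(-u^2 - 2*u - 5*v^2)
F^* omega = (-2*u^3 - 12*u^2 - 18*u*v^2 + 12*u + 12*v^2) du + (6*v*(-u^2 - 2*u - 5*v^2)) dv.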